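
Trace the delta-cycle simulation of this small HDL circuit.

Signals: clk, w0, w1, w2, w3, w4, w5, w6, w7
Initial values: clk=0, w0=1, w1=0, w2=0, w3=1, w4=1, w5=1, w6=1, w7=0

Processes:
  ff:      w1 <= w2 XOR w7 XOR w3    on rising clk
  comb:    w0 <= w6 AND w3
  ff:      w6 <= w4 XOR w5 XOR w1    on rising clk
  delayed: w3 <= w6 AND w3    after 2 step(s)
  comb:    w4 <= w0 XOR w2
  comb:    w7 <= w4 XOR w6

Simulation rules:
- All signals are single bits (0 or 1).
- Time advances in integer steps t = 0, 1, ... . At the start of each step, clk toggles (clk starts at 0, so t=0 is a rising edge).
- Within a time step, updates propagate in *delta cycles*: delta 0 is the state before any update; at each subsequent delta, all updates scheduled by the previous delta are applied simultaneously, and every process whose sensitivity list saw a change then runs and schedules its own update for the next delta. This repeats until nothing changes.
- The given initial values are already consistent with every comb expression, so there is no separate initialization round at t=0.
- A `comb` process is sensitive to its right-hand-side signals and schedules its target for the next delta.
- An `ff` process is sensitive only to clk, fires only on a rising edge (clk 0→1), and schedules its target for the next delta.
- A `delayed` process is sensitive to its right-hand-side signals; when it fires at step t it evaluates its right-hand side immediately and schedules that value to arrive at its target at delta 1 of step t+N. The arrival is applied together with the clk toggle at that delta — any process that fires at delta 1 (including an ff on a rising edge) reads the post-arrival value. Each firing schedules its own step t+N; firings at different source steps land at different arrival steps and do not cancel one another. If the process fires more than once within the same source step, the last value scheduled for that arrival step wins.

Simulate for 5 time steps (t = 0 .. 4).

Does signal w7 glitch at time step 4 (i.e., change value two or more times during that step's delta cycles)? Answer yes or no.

no

[bits: clk,w0,w2,w4,w6,w7,w3,w5,w1]
t=0: Δ0=010110110 Δ1=110110110 Δ2=110100111 Δ3=100101111 Δ4=100001111 Δ5=100000111 | 5Δ
t=1: Δ0=100000111 Δ1=000000111 | 1Δ
t=2: Δ0=000000111 Δ1=100000011 Δ2=100000010 | 2Δ
t=3: Δ0=100000010 Δ1=000000010 | 1Δ
t=4: Δ0=000000010 Δ1=100000010 Δ2=100010010 Δ3=100011010 | 3Δ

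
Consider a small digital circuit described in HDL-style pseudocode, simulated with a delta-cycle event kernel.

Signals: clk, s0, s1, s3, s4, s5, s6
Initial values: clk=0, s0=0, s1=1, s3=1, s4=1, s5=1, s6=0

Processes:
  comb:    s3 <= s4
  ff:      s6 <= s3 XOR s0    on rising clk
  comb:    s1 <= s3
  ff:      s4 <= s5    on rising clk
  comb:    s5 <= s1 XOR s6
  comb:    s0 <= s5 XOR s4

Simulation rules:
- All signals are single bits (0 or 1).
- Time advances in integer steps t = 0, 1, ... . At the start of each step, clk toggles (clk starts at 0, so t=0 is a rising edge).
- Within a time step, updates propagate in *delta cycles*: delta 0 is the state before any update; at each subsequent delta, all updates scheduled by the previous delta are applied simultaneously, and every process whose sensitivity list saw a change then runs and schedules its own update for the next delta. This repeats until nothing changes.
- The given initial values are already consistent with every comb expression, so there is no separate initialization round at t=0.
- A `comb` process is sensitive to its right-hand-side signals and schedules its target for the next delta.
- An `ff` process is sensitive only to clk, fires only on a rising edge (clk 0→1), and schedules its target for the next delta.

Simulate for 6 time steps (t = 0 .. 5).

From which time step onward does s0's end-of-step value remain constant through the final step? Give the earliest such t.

t=0 Δ0: clk=0 s0=0 s3=1 s4=1 s1=1 s6=0 s5=1
  Δ1: clk:0→1
  Δ2: s6:0→1
  Δ3: s5:1→0
  Δ4: s0:0→1
  (4Δ to stable)
t=1 Δ0: clk=1 s0=1 s3=1 s4=1 s1=1 s6=1 s5=0
  Δ1: clk:1→0
  (1Δ to stable)
t=2 Δ0: clk=0 s0=1 s3=1 s4=1 s1=1 s6=1 s5=0
  Δ1: clk:0→1
  Δ2: s4:1→0, s6:1→0
  Δ3: s0:1→0, s3:1→0, s5:0→1
  Δ4: s0:0→1, s1:1→0
  Δ5: s5:1→0
  Δ6: s0:1→0
  (6Δ to stable)
t=3 Δ0: clk=1 s0=0 s3=0 s4=0 s1=0 s6=0 s5=0
  Δ1: clk:1→0
  (1Δ to stable)
t=4 Δ0: clk=0 s0=0 s3=0 s4=0 s1=0 s6=0 s5=0
  Δ1: clk:0→1
  (1Δ to stable)
t=5 Δ0: clk=1 s0=0 s3=0 s4=0 s1=0 s6=0 s5=0
  Δ1: clk:1→0
  (1Δ to stable)

2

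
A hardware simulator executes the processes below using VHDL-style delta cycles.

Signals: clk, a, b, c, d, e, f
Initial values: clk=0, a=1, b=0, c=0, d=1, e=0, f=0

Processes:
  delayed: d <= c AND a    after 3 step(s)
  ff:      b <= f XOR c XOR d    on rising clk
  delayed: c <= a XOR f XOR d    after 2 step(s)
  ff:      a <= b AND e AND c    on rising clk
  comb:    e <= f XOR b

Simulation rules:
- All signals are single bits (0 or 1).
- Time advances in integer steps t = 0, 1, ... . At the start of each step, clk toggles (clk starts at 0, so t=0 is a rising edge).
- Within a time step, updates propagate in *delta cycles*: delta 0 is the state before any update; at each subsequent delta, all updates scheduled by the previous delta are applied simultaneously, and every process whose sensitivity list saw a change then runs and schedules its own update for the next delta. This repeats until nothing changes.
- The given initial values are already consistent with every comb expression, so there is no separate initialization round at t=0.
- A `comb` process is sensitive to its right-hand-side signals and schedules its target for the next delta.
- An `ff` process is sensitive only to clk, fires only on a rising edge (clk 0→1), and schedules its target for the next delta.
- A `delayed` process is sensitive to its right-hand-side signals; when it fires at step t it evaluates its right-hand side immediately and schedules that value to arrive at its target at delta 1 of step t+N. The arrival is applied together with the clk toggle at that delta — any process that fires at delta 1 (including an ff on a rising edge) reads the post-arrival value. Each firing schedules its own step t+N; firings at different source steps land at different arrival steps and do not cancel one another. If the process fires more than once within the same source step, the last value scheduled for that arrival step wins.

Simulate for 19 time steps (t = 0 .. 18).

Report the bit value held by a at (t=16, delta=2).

0

[bits: clk,e,c,a,f,b,d]
t=0: Δ0=0001001 Δ1=1001001 Δ2=1000011 Δ3=1100011 | 3Δ
t=1: Δ0=1100011 Δ1=0100011 | 1Δ
t=2: Δ0=0100011 Δ1=1110011 Δ2=1111001 Δ3=1011001 | 3Δ
t=3: Δ0=1011001 Δ1=0011000 | 1Δ
t=4: Δ0=0011000 Δ1=1001000 Δ2=1000000 | 2Δ
t=5: Δ0=1000000 Δ1=0010001 | 1Δ
t=6: Δ0=0010001 Δ1=1000001 Δ2=1000011 Δ3=1100011 | 3Δ
t=7: Δ0=1100011 Δ1=0110010 | 1Δ
t=8: Δ0=0110010 Δ1=1110010 Δ2=1111010 | 2Δ
t=9: Δ0=1111010 Δ1=0101010 | 1Δ
t=10: Δ0=0101010 Δ1=1111010 | 1Δ
t=11: Δ0=1111010 Δ1=0111011 | 1Δ
t=12: Δ0=0111011 Δ1=1111010 | 1Δ
t=13: Δ0=1111010 Δ1=0101011 | 1Δ
t=14: Δ0=0101011 Δ1=1111011 Δ2=1111001 Δ3=1011001 | 3Δ
t=15: Δ0=1011001 Δ1=0001001 | 1Δ
t=16: Δ0=0001001 Δ1=1001000 Δ2=1000000 | 2Δ
t=17: Δ0=1000000 Δ1=0000001 | 1Δ
t=18: Δ0=0000001 Δ1=1000000 | 1Δ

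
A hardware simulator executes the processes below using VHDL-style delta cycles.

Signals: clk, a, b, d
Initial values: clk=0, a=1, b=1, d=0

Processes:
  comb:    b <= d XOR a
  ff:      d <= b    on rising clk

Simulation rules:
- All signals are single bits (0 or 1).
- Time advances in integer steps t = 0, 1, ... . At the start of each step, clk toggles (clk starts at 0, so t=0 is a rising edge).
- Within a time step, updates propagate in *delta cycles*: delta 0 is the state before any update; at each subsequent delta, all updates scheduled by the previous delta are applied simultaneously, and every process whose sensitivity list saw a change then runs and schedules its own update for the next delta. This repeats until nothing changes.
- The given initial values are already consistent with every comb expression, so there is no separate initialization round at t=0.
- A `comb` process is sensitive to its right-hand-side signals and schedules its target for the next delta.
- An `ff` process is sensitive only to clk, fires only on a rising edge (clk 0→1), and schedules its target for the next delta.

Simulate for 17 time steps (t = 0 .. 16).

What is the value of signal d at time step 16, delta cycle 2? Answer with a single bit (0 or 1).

[bits: b,a,clk,d]
t=0: Δ0=1100 Δ1=1110 Δ2=1111 Δ3=0111 | 3Δ
t=1: Δ0=0111 Δ1=0101 | 1Δ
t=2: Δ0=0101 Δ1=0111 Δ2=0110 Δ3=1110 | 3Δ
t=3: Δ0=1110 Δ1=1100 | 1Δ
t=4: Δ0=1100 Δ1=1110 Δ2=1111 Δ3=0111 | 3Δ
t=5: Δ0=0111 Δ1=0101 | 1Δ
t=6: Δ0=0101 Δ1=0111 Δ2=0110 Δ3=1110 | 3Δ
t=7: Δ0=1110 Δ1=1100 | 1Δ
t=8: Δ0=1100 Δ1=1110 Δ2=1111 Δ3=0111 | 3Δ
t=9: Δ0=0111 Δ1=0101 | 1Δ
t=10: Δ0=0101 Δ1=0111 Δ2=0110 Δ3=1110 | 3Δ
t=11: Δ0=1110 Δ1=1100 | 1Δ
t=12: Δ0=1100 Δ1=1110 Δ2=1111 Δ3=0111 | 3Δ
t=13: Δ0=0111 Δ1=0101 | 1Δ
t=14: Δ0=0101 Δ1=0111 Δ2=0110 Δ3=1110 | 3Δ
t=15: Δ0=1110 Δ1=1100 | 1Δ
t=16: Δ0=1100 Δ1=1110 Δ2=1111 Δ3=0111 | 3Δ

1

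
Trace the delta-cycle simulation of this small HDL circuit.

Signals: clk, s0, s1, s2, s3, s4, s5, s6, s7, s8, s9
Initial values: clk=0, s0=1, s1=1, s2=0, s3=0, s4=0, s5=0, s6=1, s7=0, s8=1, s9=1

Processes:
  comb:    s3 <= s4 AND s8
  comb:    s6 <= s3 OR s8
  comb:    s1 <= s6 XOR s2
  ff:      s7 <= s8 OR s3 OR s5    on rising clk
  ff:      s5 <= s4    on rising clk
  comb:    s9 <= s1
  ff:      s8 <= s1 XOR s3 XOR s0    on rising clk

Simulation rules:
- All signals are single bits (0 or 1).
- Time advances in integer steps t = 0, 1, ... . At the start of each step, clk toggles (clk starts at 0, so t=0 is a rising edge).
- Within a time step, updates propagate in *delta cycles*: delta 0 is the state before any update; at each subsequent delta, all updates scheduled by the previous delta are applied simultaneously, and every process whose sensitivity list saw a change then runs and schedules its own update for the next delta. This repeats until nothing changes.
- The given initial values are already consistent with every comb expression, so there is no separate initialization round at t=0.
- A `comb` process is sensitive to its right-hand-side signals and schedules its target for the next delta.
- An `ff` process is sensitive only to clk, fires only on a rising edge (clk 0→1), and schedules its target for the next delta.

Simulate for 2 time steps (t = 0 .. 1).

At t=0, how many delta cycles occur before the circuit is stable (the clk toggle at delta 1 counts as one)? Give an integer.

t0.Δ0 s0=1 s4=0 s3=0 clk=0 s7=0 s2=0 s5=0 s9=1 s8=1 s6=1 s1=1
t0.Δ1 s0=1 s4=0 s3=0 clk=1 s7=0 s2=0 s5=0 s9=1 s8=1 s6=1 s1=1
t0.Δ2 s0=1 s4=0 s3=0 clk=1 s7=1 s2=0 s5=0 s9=1 s8=0 s6=1 s1=1
t0.Δ3 s0=1 s4=0 s3=0 clk=1 s7=1 s2=0 s5=0 s9=1 s8=0 s6=0 s1=1
t0.Δ4 s0=1 s4=0 s3=0 clk=1 s7=1 s2=0 s5=0 s9=1 s8=0 s6=0 s1=0
t0.Δ5 s0=1 s4=0 s3=0 clk=1 s7=1 s2=0 s5=0 s9=0 s8=0 s6=0 s1=0
t1.Δ0 s0=1 s4=0 s3=0 clk=1 s7=1 s2=0 s5=0 s9=0 s8=0 s6=0 s1=0
t1.Δ1 s0=1 s4=0 s3=0 clk=0 s7=1 s2=0 s5=0 s9=0 s8=0 s6=0 s1=0

5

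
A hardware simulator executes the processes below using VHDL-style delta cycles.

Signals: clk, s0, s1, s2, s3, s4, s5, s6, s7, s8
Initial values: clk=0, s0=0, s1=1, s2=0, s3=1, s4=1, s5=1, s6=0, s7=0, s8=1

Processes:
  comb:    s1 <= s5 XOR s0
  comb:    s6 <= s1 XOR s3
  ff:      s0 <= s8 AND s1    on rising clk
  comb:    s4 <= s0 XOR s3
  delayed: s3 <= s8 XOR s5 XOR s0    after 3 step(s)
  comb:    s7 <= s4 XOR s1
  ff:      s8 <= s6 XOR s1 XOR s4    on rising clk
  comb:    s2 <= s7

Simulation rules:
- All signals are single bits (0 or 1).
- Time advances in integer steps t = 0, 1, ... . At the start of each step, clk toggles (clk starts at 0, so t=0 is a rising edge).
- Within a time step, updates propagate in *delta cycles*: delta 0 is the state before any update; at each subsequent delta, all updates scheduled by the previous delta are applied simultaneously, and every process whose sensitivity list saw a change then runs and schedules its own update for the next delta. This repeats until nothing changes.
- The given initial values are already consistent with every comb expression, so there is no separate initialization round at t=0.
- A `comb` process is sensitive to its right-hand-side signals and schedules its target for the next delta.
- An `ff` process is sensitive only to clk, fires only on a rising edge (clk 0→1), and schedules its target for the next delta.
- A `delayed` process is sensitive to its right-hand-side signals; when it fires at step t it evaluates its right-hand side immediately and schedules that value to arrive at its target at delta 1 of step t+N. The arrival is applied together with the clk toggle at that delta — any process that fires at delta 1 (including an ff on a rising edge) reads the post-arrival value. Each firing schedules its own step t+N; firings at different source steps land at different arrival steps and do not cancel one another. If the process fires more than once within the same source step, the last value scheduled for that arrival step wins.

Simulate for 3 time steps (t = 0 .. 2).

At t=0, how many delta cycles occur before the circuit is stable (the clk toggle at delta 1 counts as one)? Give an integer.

4

[bits: s2,s1,s8,s7,s6,s0,clk,s3,s5,s4]
t=0: Δ0=0110000111 Δ1=0110001111 Δ2=0100011111 Δ3=0000011110 Δ4=0000111110 | 4Δ
t=1: Δ0=0000111110 Δ1=0000110110 | 1Δ
t=2: Δ0=0000110110 Δ1=0000111110 Δ2=0010101110 Δ3=0110101111 Δ4=0110001111 | 4Δ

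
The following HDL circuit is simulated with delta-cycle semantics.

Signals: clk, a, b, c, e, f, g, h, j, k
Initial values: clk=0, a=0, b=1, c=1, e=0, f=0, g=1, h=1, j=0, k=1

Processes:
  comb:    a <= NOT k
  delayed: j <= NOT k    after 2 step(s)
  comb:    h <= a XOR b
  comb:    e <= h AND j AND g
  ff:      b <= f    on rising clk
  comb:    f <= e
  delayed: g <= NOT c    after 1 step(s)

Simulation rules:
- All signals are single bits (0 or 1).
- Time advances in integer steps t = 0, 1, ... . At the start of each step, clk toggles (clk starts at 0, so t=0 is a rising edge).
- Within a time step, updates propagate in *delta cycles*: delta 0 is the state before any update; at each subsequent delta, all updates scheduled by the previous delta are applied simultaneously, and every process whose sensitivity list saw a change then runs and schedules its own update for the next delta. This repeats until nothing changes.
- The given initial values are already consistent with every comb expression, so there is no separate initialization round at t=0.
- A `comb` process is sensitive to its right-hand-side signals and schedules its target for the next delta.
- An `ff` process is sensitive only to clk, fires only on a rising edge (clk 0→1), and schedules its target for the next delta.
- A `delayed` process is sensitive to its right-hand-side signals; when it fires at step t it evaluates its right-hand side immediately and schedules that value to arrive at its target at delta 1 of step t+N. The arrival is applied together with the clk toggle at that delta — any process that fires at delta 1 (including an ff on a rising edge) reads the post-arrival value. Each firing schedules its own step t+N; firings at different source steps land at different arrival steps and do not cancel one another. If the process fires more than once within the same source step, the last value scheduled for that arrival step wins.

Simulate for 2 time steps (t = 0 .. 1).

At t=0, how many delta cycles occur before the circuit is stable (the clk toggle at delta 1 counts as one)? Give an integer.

[bits: g,f,b,c,j,e,clk,k,h,a]
t=0: Δ0=1011000110 Δ1=1011001110 Δ2=1001001110 Δ3=1001001100 | 3Δ
t=1: Δ0=1001001100 Δ1=1001000100 | 1Δ

3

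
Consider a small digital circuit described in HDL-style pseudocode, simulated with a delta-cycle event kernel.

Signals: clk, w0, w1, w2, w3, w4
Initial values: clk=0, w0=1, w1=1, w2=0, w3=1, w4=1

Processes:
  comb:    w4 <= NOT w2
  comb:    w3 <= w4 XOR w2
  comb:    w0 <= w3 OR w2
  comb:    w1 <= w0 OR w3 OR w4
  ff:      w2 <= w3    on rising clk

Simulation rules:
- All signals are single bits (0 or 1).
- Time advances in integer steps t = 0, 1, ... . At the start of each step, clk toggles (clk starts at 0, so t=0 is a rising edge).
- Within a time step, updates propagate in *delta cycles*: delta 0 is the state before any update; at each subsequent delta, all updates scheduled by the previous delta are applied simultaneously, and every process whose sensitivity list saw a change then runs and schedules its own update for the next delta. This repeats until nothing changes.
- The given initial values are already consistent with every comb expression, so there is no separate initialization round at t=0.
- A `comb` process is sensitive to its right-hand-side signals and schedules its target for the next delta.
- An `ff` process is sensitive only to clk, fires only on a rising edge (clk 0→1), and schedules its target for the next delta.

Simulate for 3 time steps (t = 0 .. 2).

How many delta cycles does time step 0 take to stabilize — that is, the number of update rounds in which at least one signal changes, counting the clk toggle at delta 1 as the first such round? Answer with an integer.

[bits: w1,w2,clk,w4,w3,w0]
t=0: Δ0=100111 Δ1=101111 Δ2=111111 Δ3=111001 Δ4=111011 | 4Δ
t=1: Δ0=111011 Δ1=110011 | 1Δ
t=2: Δ0=110011 Δ1=111011 | 1Δ

4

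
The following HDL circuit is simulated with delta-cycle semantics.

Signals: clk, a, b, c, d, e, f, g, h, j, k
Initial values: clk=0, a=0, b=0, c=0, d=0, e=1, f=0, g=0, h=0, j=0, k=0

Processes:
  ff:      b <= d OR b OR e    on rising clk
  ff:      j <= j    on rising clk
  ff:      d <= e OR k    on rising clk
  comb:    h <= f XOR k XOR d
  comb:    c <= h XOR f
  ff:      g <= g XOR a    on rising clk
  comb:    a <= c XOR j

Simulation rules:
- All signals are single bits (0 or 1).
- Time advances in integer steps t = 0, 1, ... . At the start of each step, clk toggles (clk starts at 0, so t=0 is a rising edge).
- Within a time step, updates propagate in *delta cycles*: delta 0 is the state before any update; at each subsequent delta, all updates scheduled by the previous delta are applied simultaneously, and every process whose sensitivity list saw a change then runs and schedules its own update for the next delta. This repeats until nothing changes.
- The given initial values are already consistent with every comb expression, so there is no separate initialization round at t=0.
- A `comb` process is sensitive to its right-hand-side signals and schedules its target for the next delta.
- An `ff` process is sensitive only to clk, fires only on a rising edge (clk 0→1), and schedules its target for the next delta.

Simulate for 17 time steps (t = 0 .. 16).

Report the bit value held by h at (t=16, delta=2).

t=0 Δ0: b=0 g=0 k=0 e=1 a=0 d=0 h=0 clk=0 j=0 f=0 c=0
  Δ1: clk:0→1
  Δ2: b:0→1, d:0→1
  Δ3: h:0→1
  Δ4: c:0→1
  Δ5: a:0→1
  (5Δ to stable)
t=1 Δ0: b=1 g=0 k=0 e=1 a=1 d=1 h=1 clk=1 j=0 f=0 c=1
  Δ1: clk:1→0
  (1Δ to stable)
t=2 Δ0: b=1 g=0 k=0 e=1 a=1 d=1 h=1 clk=0 j=0 f=0 c=1
  Δ1: clk:0→1
  Δ2: g:0→1
  (2Δ to stable)
t=3 Δ0: b=1 g=1 k=0 e=1 a=1 d=1 h=1 clk=1 j=0 f=0 c=1
  Δ1: clk:1→0
  (1Δ to stable)
t=4 Δ0: b=1 g=1 k=0 e=1 a=1 d=1 h=1 clk=0 j=0 f=0 c=1
  Δ1: clk:0→1
  Δ2: g:1→0
  (2Δ to stable)
t=5 Δ0: b=1 g=0 k=0 e=1 a=1 d=1 h=1 clk=1 j=0 f=0 c=1
  Δ1: clk:1→0
  (1Δ to stable)
t=6 Δ0: b=1 g=0 k=0 e=1 a=1 d=1 h=1 clk=0 j=0 f=0 c=1
  Δ1: clk:0→1
  Δ2: g:0→1
  (2Δ to stable)
t=7 Δ0: b=1 g=1 k=0 e=1 a=1 d=1 h=1 clk=1 j=0 f=0 c=1
  Δ1: clk:1→0
  (1Δ to stable)
t=8 Δ0: b=1 g=1 k=0 e=1 a=1 d=1 h=1 clk=0 j=0 f=0 c=1
  Δ1: clk:0→1
  Δ2: g:1→0
  (2Δ to stable)
t=9 Δ0: b=1 g=0 k=0 e=1 a=1 d=1 h=1 clk=1 j=0 f=0 c=1
  Δ1: clk:1→0
  (1Δ to stable)
t=10 Δ0: b=1 g=0 k=0 e=1 a=1 d=1 h=1 clk=0 j=0 f=0 c=1
  Δ1: clk:0→1
  Δ2: g:0→1
  (2Δ to stable)
t=11 Δ0: b=1 g=1 k=0 e=1 a=1 d=1 h=1 clk=1 j=0 f=0 c=1
  Δ1: clk:1→0
  (1Δ to stable)
t=12 Δ0: b=1 g=1 k=0 e=1 a=1 d=1 h=1 clk=0 j=0 f=0 c=1
  Δ1: clk:0→1
  Δ2: g:1→0
  (2Δ to stable)
t=13 Δ0: b=1 g=0 k=0 e=1 a=1 d=1 h=1 clk=1 j=0 f=0 c=1
  Δ1: clk:1→0
  (1Δ to stable)
t=14 Δ0: b=1 g=0 k=0 e=1 a=1 d=1 h=1 clk=0 j=0 f=0 c=1
  Δ1: clk:0→1
  Δ2: g:0→1
  (2Δ to stable)
t=15 Δ0: b=1 g=1 k=0 e=1 a=1 d=1 h=1 clk=1 j=0 f=0 c=1
  Δ1: clk:1→0
  (1Δ to stable)
t=16 Δ0: b=1 g=1 k=0 e=1 a=1 d=1 h=1 clk=0 j=0 f=0 c=1
  Δ1: clk:0→1
  Δ2: g:1→0
  (2Δ to stable)

1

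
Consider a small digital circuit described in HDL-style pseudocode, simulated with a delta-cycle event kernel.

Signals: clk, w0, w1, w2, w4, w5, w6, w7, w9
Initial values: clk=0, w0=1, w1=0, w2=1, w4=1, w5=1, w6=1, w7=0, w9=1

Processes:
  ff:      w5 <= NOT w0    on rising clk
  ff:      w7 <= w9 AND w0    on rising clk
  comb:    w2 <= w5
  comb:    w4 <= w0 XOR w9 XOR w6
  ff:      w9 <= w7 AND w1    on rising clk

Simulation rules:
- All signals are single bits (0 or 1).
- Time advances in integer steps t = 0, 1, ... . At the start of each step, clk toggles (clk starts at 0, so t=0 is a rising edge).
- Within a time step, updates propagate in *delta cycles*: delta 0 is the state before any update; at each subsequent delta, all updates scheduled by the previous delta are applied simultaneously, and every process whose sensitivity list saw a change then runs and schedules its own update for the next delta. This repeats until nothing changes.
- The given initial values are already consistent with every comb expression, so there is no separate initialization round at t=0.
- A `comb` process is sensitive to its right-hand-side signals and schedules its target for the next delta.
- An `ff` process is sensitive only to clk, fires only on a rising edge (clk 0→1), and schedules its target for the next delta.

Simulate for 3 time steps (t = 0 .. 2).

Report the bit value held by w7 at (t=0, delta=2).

1

[bits: clk,w4,w9,w1,w5,w0,w7,w2,w6]
t=0: Δ0=011011011 Δ1=111011011 Δ2=110001111 Δ3=100001101 | 3Δ
t=1: Δ0=100001101 Δ1=000001101 | 1Δ
t=2: Δ0=000001101 Δ1=100001101 Δ2=100001001 | 2Δ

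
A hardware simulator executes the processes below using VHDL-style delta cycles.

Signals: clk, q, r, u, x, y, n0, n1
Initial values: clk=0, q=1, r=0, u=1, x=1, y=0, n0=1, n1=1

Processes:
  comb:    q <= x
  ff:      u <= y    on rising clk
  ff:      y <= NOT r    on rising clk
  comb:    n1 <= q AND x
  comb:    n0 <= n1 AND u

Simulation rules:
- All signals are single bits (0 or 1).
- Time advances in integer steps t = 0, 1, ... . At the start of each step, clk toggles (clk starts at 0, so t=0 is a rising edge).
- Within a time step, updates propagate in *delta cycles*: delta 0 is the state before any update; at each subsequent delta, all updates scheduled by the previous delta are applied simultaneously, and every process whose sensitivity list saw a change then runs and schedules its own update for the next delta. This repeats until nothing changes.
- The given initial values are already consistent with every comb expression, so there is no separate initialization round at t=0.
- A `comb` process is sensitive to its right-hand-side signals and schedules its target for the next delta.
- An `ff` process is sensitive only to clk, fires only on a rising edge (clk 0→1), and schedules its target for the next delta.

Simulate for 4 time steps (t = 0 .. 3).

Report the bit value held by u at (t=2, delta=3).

1

t=0 Δ0: x=1 q=1 u=1 y=0 r=0 n0=1 n1=1 clk=0
  Δ1: clk:0→1
  Δ2: u:1→0, y:0→1
  Δ3: n0:1→0
  (3Δ to stable)
t=1 Δ0: x=1 q=1 u=0 y=1 r=0 n0=0 n1=1 clk=1
  Δ1: clk:1→0
  (1Δ to stable)
t=2 Δ0: x=1 q=1 u=0 y=1 r=0 n0=0 n1=1 clk=0
  Δ1: clk:0→1
  Δ2: u:0→1
  Δ3: n0:0→1
  (3Δ to stable)
t=3 Δ0: x=1 q=1 u=1 y=1 r=0 n0=1 n1=1 clk=1
  Δ1: clk:1→0
  (1Δ to stable)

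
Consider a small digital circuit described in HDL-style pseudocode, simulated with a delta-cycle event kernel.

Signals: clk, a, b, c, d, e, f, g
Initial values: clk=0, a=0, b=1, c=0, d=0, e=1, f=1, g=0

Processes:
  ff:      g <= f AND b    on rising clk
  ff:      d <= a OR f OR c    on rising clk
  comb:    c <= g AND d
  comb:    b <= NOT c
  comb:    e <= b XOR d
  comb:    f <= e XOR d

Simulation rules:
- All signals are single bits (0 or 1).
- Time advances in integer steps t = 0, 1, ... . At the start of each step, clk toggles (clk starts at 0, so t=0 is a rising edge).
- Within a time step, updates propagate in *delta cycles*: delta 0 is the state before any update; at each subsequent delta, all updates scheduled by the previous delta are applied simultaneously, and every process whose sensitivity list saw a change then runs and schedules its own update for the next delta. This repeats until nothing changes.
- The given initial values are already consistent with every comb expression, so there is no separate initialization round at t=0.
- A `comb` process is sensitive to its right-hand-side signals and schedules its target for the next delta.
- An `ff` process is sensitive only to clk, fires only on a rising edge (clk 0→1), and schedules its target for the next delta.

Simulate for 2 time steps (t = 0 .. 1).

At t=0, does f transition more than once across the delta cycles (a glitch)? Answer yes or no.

yes

t=0 Δ0: a=0 clk=0 f=1 d=0 b=1 g=0 e=1 c=0
  Δ1: clk:0→1
  Δ2: d:0→1, g:0→1
  Δ3: f:1→0, e:1→0, c:0→1
  Δ4: f:0→1, b:1→0
  Δ5: e:0→1
  Δ6: f:1→0
  (6Δ to stable)
t=1 Δ0: a=0 clk=1 f=0 d=1 b=0 g=1 e=1 c=1
  Δ1: clk:1→0
  (1Δ to stable)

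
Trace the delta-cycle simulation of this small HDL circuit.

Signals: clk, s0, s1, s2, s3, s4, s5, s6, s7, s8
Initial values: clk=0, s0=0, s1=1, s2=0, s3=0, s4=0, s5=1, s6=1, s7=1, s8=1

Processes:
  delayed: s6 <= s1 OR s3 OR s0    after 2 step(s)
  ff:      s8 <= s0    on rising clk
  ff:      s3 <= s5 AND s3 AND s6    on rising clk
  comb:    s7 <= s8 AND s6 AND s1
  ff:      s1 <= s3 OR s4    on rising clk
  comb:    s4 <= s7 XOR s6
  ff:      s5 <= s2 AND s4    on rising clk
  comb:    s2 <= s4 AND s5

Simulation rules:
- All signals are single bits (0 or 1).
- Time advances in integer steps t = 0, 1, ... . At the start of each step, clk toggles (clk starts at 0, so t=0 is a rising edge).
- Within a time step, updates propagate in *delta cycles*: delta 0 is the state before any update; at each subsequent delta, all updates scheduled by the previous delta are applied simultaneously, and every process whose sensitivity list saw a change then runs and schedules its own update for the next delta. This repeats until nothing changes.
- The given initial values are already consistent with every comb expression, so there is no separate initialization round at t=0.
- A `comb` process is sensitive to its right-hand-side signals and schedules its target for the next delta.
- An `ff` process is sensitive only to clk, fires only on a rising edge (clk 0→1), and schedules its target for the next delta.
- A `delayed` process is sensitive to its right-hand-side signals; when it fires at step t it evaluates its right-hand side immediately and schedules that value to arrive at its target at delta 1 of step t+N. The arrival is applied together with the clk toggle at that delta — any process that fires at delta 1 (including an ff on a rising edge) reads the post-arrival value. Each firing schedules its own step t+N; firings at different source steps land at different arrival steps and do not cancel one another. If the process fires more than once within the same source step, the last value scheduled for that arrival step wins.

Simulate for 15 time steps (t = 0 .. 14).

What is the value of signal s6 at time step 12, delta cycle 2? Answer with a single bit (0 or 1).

t0.Δ0 s5=1 s1=1 s6=1 s3=0 clk=0 s2=0 s4=0 s0=0 s8=1 s7=1
t0.Δ1 s5=1 s1=1 s6=1 s3=0 clk=1 s2=0 s4=0 s0=0 s8=1 s7=1
t0.Δ2 s5=0 s1=0 s6=1 s3=0 clk=1 s2=0 s4=0 s0=0 s8=0 s7=1
t0.Δ3 s5=0 s1=0 s6=1 s3=0 clk=1 s2=0 s4=0 s0=0 s8=0 s7=0
t0.Δ4 s5=0 s1=0 s6=1 s3=0 clk=1 s2=0 s4=1 s0=0 s8=0 s7=0
t1.Δ0 s5=0 s1=0 s6=1 s3=0 clk=1 s2=0 s4=1 s0=0 s8=0 s7=0
t1.Δ1 s5=0 s1=0 s6=1 s3=0 clk=0 s2=0 s4=1 s0=0 s8=0 s7=0
t2.Δ0 s5=0 s1=0 s6=1 s3=0 clk=0 s2=0 s4=1 s0=0 s8=0 s7=0
t2.Δ1 s5=0 s1=0 s6=0 s3=0 clk=1 s2=0 s4=1 s0=0 s8=0 s7=0
t2.Δ2 s5=0 s1=1 s6=0 s3=0 clk=1 s2=0 s4=0 s0=0 s8=0 s7=0
t3.Δ0 s5=0 s1=1 s6=0 s3=0 clk=1 s2=0 s4=0 s0=0 s8=0 s7=0
t3.Δ1 s5=0 s1=1 s6=0 s3=0 clk=0 s2=0 s4=0 s0=0 s8=0 s7=0
t4.Δ0 s5=0 s1=1 s6=0 s3=0 clk=0 s2=0 s4=0 s0=0 s8=0 s7=0
t4.Δ1 s5=0 s1=1 s6=1 s3=0 clk=1 s2=0 s4=0 s0=0 s8=0 s7=0
t4.Δ2 s5=0 s1=0 s6=1 s3=0 clk=1 s2=0 s4=1 s0=0 s8=0 s7=0
t5.Δ0 s5=0 s1=0 s6=1 s3=0 clk=1 s2=0 s4=1 s0=0 s8=0 s7=0
t5.Δ1 s5=0 s1=0 s6=1 s3=0 clk=0 s2=0 s4=1 s0=0 s8=0 s7=0
t6.Δ0 s5=0 s1=0 s6=1 s3=0 clk=0 s2=0 s4=1 s0=0 s8=0 s7=0
t6.Δ1 s5=0 s1=0 s6=0 s3=0 clk=1 s2=0 s4=1 s0=0 s8=0 s7=0
t6.Δ2 s5=0 s1=1 s6=0 s3=0 clk=1 s2=0 s4=0 s0=0 s8=0 s7=0
t7.Δ0 s5=0 s1=1 s6=0 s3=0 clk=1 s2=0 s4=0 s0=0 s8=0 s7=0
t7.Δ1 s5=0 s1=1 s6=0 s3=0 clk=0 s2=0 s4=0 s0=0 s8=0 s7=0
t8.Δ0 s5=0 s1=1 s6=0 s3=0 clk=0 s2=0 s4=0 s0=0 s8=0 s7=0
t8.Δ1 s5=0 s1=1 s6=1 s3=0 clk=1 s2=0 s4=0 s0=0 s8=0 s7=0
t8.Δ2 s5=0 s1=0 s6=1 s3=0 clk=1 s2=0 s4=1 s0=0 s8=0 s7=0
t9.Δ0 s5=0 s1=0 s6=1 s3=0 clk=1 s2=0 s4=1 s0=0 s8=0 s7=0
t9.Δ1 s5=0 s1=0 s6=1 s3=0 clk=0 s2=0 s4=1 s0=0 s8=0 s7=0
t10.Δ0 s5=0 s1=0 s6=1 s3=0 clk=0 s2=0 s4=1 s0=0 s8=0 s7=0
t10.Δ1 s5=0 s1=0 s6=0 s3=0 clk=1 s2=0 s4=1 s0=0 s8=0 s7=0
t10.Δ2 s5=0 s1=1 s6=0 s3=0 clk=1 s2=0 s4=0 s0=0 s8=0 s7=0
t11.Δ0 s5=0 s1=1 s6=0 s3=0 clk=1 s2=0 s4=0 s0=0 s8=0 s7=0
t11.Δ1 s5=0 s1=1 s6=0 s3=0 clk=0 s2=0 s4=0 s0=0 s8=0 s7=0
t12.Δ0 s5=0 s1=1 s6=0 s3=0 clk=0 s2=0 s4=0 s0=0 s8=0 s7=0
t12.Δ1 s5=0 s1=1 s6=1 s3=0 clk=1 s2=0 s4=0 s0=0 s8=0 s7=0
t12.Δ2 s5=0 s1=0 s6=1 s3=0 clk=1 s2=0 s4=1 s0=0 s8=0 s7=0
t13.Δ0 s5=0 s1=0 s6=1 s3=0 clk=1 s2=0 s4=1 s0=0 s8=0 s7=0
t13.Δ1 s5=0 s1=0 s6=1 s3=0 clk=0 s2=0 s4=1 s0=0 s8=0 s7=0
t14.Δ0 s5=0 s1=0 s6=1 s3=0 clk=0 s2=0 s4=1 s0=0 s8=0 s7=0
t14.Δ1 s5=0 s1=0 s6=0 s3=0 clk=1 s2=0 s4=1 s0=0 s8=0 s7=0
t14.Δ2 s5=0 s1=1 s6=0 s3=0 clk=1 s2=0 s4=0 s0=0 s8=0 s7=0

1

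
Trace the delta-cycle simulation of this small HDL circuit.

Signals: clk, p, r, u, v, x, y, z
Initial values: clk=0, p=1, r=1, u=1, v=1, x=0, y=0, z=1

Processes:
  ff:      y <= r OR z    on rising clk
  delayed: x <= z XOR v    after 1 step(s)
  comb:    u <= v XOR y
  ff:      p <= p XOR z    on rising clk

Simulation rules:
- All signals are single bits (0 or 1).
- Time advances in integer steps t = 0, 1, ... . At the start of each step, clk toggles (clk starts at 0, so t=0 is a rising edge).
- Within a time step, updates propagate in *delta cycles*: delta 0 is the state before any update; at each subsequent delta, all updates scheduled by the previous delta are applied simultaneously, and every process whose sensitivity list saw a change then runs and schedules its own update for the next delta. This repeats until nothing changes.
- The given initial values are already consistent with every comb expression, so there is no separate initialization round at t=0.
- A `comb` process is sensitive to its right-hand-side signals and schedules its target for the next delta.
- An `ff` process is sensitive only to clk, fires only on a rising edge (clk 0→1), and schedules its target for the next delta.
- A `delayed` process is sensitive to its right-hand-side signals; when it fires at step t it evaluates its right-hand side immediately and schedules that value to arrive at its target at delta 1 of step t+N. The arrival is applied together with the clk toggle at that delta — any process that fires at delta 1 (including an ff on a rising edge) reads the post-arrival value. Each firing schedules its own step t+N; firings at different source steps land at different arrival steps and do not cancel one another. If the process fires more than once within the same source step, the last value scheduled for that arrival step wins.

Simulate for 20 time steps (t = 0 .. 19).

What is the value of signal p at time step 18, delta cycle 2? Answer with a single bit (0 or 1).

1

t0.Δ0 v=1 p=1 u=1 z=1 clk=0 x=0 r=1 y=0
t0.Δ1 v=1 p=1 u=1 z=1 clk=1 x=0 r=1 y=0
t0.Δ2 v=1 p=0 u=1 z=1 clk=1 x=0 r=1 y=1
t0.Δ3 v=1 p=0 u=0 z=1 clk=1 x=0 r=1 y=1
t1.Δ0 v=1 p=0 u=0 z=1 clk=1 x=0 r=1 y=1
t1.Δ1 v=1 p=0 u=0 z=1 clk=0 x=0 r=1 y=1
t2.Δ0 v=1 p=0 u=0 z=1 clk=0 x=0 r=1 y=1
t2.Δ1 v=1 p=0 u=0 z=1 clk=1 x=0 r=1 y=1
t2.Δ2 v=1 p=1 u=0 z=1 clk=1 x=0 r=1 y=1
t3.Δ0 v=1 p=1 u=0 z=1 clk=1 x=0 r=1 y=1
t3.Δ1 v=1 p=1 u=0 z=1 clk=0 x=0 r=1 y=1
t4.Δ0 v=1 p=1 u=0 z=1 clk=0 x=0 r=1 y=1
t4.Δ1 v=1 p=1 u=0 z=1 clk=1 x=0 r=1 y=1
t4.Δ2 v=1 p=0 u=0 z=1 clk=1 x=0 r=1 y=1
t5.Δ0 v=1 p=0 u=0 z=1 clk=1 x=0 r=1 y=1
t5.Δ1 v=1 p=0 u=0 z=1 clk=0 x=0 r=1 y=1
t6.Δ0 v=1 p=0 u=0 z=1 clk=0 x=0 r=1 y=1
t6.Δ1 v=1 p=0 u=0 z=1 clk=1 x=0 r=1 y=1
t6.Δ2 v=1 p=1 u=0 z=1 clk=1 x=0 r=1 y=1
t7.Δ0 v=1 p=1 u=0 z=1 clk=1 x=0 r=1 y=1
t7.Δ1 v=1 p=1 u=0 z=1 clk=0 x=0 r=1 y=1
t8.Δ0 v=1 p=1 u=0 z=1 clk=0 x=0 r=1 y=1
t8.Δ1 v=1 p=1 u=0 z=1 clk=1 x=0 r=1 y=1
t8.Δ2 v=1 p=0 u=0 z=1 clk=1 x=0 r=1 y=1
t9.Δ0 v=1 p=0 u=0 z=1 clk=1 x=0 r=1 y=1
t9.Δ1 v=1 p=0 u=0 z=1 clk=0 x=0 r=1 y=1
t10.Δ0 v=1 p=0 u=0 z=1 clk=0 x=0 r=1 y=1
t10.Δ1 v=1 p=0 u=0 z=1 clk=1 x=0 r=1 y=1
t10.Δ2 v=1 p=1 u=0 z=1 clk=1 x=0 r=1 y=1
t11.Δ0 v=1 p=1 u=0 z=1 clk=1 x=0 r=1 y=1
t11.Δ1 v=1 p=1 u=0 z=1 clk=0 x=0 r=1 y=1
t12.Δ0 v=1 p=1 u=0 z=1 clk=0 x=0 r=1 y=1
t12.Δ1 v=1 p=1 u=0 z=1 clk=1 x=0 r=1 y=1
t12.Δ2 v=1 p=0 u=0 z=1 clk=1 x=0 r=1 y=1
t13.Δ0 v=1 p=0 u=0 z=1 clk=1 x=0 r=1 y=1
t13.Δ1 v=1 p=0 u=0 z=1 clk=0 x=0 r=1 y=1
t14.Δ0 v=1 p=0 u=0 z=1 clk=0 x=0 r=1 y=1
t14.Δ1 v=1 p=0 u=0 z=1 clk=1 x=0 r=1 y=1
t14.Δ2 v=1 p=1 u=0 z=1 clk=1 x=0 r=1 y=1
t15.Δ0 v=1 p=1 u=0 z=1 clk=1 x=0 r=1 y=1
t15.Δ1 v=1 p=1 u=0 z=1 clk=0 x=0 r=1 y=1
t16.Δ0 v=1 p=1 u=0 z=1 clk=0 x=0 r=1 y=1
t16.Δ1 v=1 p=1 u=0 z=1 clk=1 x=0 r=1 y=1
t16.Δ2 v=1 p=0 u=0 z=1 clk=1 x=0 r=1 y=1
t17.Δ0 v=1 p=0 u=0 z=1 clk=1 x=0 r=1 y=1
t17.Δ1 v=1 p=0 u=0 z=1 clk=0 x=0 r=1 y=1
t18.Δ0 v=1 p=0 u=0 z=1 clk=0 x=0 r=1 y=1
t18.Δ1 v=1 p=0 u=0 z=1 clk=1 x=0 r=1 y=1
t18.Δ2 v=1 p=1 u=0 z=1 clk=1 x=0 r=1 y=1
t19.Δ0 v=1 p=1 u=0 z=1 clk=1 x=0 r=1 y=1
t19.Δ1 v=1 p=1 u=0 z=1 clk=0 x=0 r=1 y=1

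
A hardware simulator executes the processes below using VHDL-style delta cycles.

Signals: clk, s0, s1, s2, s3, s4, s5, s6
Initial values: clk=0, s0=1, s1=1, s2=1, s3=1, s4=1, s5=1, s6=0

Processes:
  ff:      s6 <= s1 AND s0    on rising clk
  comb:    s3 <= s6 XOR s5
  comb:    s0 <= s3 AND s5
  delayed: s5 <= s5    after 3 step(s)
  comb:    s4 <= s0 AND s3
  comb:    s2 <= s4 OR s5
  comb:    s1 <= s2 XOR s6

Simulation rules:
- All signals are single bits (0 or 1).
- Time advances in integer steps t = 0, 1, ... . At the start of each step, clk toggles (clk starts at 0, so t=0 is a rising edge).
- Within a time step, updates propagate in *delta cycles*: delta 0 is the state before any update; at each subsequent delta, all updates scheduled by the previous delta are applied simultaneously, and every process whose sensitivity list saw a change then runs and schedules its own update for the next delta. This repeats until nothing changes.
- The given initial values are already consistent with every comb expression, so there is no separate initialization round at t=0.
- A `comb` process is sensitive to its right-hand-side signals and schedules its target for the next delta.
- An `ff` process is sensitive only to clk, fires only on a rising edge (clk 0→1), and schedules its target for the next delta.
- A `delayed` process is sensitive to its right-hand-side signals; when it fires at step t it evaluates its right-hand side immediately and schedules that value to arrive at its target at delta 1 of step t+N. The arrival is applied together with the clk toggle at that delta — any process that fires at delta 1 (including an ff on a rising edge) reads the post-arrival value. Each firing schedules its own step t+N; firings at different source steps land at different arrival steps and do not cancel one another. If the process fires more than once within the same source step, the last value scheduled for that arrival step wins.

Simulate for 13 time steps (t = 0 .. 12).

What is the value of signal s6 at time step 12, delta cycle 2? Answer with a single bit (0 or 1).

t=0 Δ0: clk=0 s1=1 s5=1 s3=1 s2=1 s6=0 s4=1 s0=1
  Δ1: clk:0→1
  Δ2: s6:0→1
  Δ3: s1:1→0, s3:1→0
  Δ4: s4:1→0, s0:1→0
  (4Δ to stable)
t=1 Δ0: clk=1 s1=0 s5=1 s3=0 s2=1 s6=1 s4=0 s0=0
  Δ1: clk:1→0
  (1Δ to stable)
t=2 Δ0: clk=0 s1=0 s5=1 s3=0 s2=1 s6=1 s4=0 s0=0
  Δ1: clk:0→1
  Δ2: s6:1→0
  Δ3: s1:0→1, s3:0→1
  Δ4: s0:0→1
  Δ5: s4:0→1
  (5Δ to stable)
t=3 Δ0: clk=1 s1=1 s5=1 s3=1 s2=1 s6=0 s4=1 s0=1
  Δ1: clk:1→0
  (1Δ to stable)
t=4 Δ0: clk=0 s1=1 s5=1 s3=1 s2=1 s6=0 s4=1 s0=1
  Δ1: clk:0→1
  Δ2: s6:0→1
  Δ3: s1:1→0, s3:1→0
  Δ4: s4:1→0, s0:1→0
  (4Δ to stable)
t=5 Δ0: clk=1 s1=0 s5=1 s3=0 s2=1 s6=1 s4=0 s0=0
  Δ1: clk:1→0
  (1Δ to stable)
t=6 Δ0: clk=0 s1=0 s5=1 s3=0 s2=1 s6=1 s4=0 s0=0
  Δ1: clk:0→1
  Δ2: s6:1→0
  Δ3: s1:0→1, s3:0→1
  Δ4: s0:0→1
  Δ5: s4:0→1
  (5Δ to stable)
t=7 Δ0: clk=1 s1=1 s5=1 s3=1 s2=1 s6=0 s4=1 s0=1
  Δ1: clk:1→0
  (1Δ to stable)
t=8 Δ0: clk=0 s1=1 s5=1 s3=1 s2=1 s6=0 s4=1 s0=1
  Δ1: clk:0→1
  Δ2: s6:0→1
  Δ3: s1:1→0, s3:1→0
  Δ4: s4:1→0, s0:1→0
  (4Δ to stable)
t=9 Δ0: clk=1 s1=0 s5=1 s3=0 s2=1 s6=1 s4=0 s0=0
  Δ1: clk:1→0
  (1Δ to stable)
t=10 Δ0: clk=0 s1=0 s5=1 s3=0 s2=1 s6=1 s4=0 s0=0
  Δ1: clk:0→1
  Δ2: s6:1→0
  Δ3: s1:0→1, s3:0→1
  Δ4: s0:0→1
  Δ5: s4:0→1
  (5Δ to stable)
t=11 Δ0: clk=1 s1=1 s5=1 s3=1 s2=1 s6=0 s4=1 s0=1
  Δ1: clk:1→0
  (1Δ to stable)
t=12 Δ0: clk=0 s1=1 s5=1 s3=1 s2=1 s6=0 s4=1 s0=1
  Δ1: clk:0→1
  Δ2: s6:0→1
  Δ3: s1:1→0, s3:1→0
  Δ4: s4:1→0, s0:1→0
  (4Δ to stable)

1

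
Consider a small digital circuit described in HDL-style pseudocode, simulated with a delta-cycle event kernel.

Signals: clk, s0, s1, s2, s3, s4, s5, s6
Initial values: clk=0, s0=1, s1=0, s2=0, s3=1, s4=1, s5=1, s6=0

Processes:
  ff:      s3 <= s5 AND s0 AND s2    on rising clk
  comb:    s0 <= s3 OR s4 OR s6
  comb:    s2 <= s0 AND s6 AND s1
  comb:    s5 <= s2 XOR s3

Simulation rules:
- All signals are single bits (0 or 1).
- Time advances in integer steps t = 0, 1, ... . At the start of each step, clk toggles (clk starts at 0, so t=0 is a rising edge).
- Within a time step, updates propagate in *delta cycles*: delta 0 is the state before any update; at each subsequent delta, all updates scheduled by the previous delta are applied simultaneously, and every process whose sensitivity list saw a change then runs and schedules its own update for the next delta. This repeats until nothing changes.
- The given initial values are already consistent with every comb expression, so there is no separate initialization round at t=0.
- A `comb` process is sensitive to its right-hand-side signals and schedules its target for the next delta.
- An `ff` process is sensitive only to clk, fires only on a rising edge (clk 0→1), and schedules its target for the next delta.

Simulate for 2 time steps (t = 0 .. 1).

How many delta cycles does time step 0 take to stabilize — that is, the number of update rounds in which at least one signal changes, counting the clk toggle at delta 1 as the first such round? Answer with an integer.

3

[bits: s0,s5,s3,s4,s2,s6,clk,s1]
t=0: Δ0=11110000 Δ1=11110010 Δ2=11010010 Δ3=10010010 | 3Δ
t=1: Δ0=10010010 Δ1=10010000 | 1Δ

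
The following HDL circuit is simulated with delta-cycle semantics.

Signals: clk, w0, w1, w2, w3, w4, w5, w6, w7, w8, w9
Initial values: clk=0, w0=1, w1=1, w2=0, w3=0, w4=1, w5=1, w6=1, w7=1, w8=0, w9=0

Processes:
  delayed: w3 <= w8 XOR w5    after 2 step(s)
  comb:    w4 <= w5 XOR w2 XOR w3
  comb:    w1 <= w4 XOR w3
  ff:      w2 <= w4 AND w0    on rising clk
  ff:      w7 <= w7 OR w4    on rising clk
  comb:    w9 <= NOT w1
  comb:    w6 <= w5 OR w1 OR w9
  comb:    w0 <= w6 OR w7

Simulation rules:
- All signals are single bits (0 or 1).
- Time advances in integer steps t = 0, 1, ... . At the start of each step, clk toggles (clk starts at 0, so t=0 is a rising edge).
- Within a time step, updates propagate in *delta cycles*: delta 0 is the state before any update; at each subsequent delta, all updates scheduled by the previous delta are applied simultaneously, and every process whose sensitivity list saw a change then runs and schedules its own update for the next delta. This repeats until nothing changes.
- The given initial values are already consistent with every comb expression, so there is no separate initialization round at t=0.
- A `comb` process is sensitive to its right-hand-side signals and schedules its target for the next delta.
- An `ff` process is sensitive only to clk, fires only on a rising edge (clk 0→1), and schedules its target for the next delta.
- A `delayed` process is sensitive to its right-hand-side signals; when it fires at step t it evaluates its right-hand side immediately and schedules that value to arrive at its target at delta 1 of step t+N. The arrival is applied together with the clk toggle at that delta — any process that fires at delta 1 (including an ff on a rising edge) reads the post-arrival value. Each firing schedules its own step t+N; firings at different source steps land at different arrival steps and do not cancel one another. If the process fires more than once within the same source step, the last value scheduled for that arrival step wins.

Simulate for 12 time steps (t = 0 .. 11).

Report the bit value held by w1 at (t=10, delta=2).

t=0 Δ0: w6=1 w7=1 w0=1 w5=1 w8=0 w9=0 w2=0 clk=0 w4=1 w1=1 w3=0
  Δ1: clk:0→1
  Δ2: w2:0→1
  Δ3: w4:1→0
  Δ4: w1:1→0
  Δ5: w9:0→1
  (5Δ to stable)
t=1 Δ0: w6=1 w7=1 w0=1 w5=1 w8=0 w9=1 w2=1 clk=1 w4=0 w1=0 w3=0
  Δ1: clk:1→0
  (1Δ to stable)
t=2 Δ0: w6=1 w7=1 w0=1 w5=1 w8=0 w9=1 w2=1 clk=0 w4=0 w1=0 w3=0
  Δ1: clk:0→1
  Δ2: w2:1→0
  Δ3: w4:0→1
  Δ4: w1:0→1
  Δ5: w9:1→0
  (5Δ to stable)
t=3 Δ0: w6=1 w7=1 w0=1 w5=1 w8=0 w9=0 w2=0 clk=1 w4=1 w1=1 w3=0
  Δ1: clk:1→0
  (1Δ to stable)
t=4 Δ0: w6=1 w7=1 w0=1 w5=1 w8=0 w9=0 w2=0 clk=0 w4=1 w1=1 w3=0
  Δ1: clk:0→1
  Δ2: w2:0→1
  Δ3: w4:1→0
  Δ4: w1:1→0
  Δ5: w9:0→1
  (5Δ to stable)
t=5 Δ0: w6=1 w7=1 w0=1 w5=1 w8=0 w9=1 w2=1 clk=1 w4=0 w1=0 w3=0
  Δ1: clk:1→0
  (1Δ to stable)
t=6 Δ0: w6=1 w7=1 w0=1 w5=1 w8=0 w9=1 w2=1 clk=0 w4=0 w1=0 w3=0
  Δ1: clk:0→1
  Δ2: w2:1→0
  Δ3: w4:0→1
  Δ4: w1:0→1
  Δ5: w9:1→0
  (5Δ to stable)
t=7 Δ0: w6=1 w7=1 w0=1 w5=1 w8=0 w9=0 w2=0 clk=1 w4=1 w1=1 w3=0
  Δ1: clk:1→0
  (1Δ to stable)
t=8 Δ0: w6=1 w7=1 w0=1 w5=1 w8=0 w9=0 w2=0 clk=0 w4=1 w1=1 w3=0
  Δ1: clk:0→1
  Δ2: w2:0→1
  Δ3: w4:1→0
  Δ4: w1:1→0
  Δ5: w9:0→1
  (5Δ to stable)
t=9 Δ0: w6=1 w7=1 w0=1 w5=1 w8=0 w9=1 w2=1 clk=1 w4=0 w1=0 w3=0
  Δ1: clk:1→0
  (1Δ to stable)
t=10 Δ0: w6=1 w7=1 w0=1 w5=1 w8=0 w9=1 w2=1 clk=0 w4=0 w1=0 w3=0
  Δ1: clk:0→1
  Δ2: w2:1→0
  Δ3: w4:0→1
  Δ4: w1:0→1
  Δ5: w9:1→0
  (5Δ to stable)
t=11 Δ0: w6=1 w7=1 w0=1 w5=1 w8=0 w9=0 w2=0 clk=1 w4=1 w1=1 w3=0
  Δ1: clk:1→0
  (1Δ to stable)

0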